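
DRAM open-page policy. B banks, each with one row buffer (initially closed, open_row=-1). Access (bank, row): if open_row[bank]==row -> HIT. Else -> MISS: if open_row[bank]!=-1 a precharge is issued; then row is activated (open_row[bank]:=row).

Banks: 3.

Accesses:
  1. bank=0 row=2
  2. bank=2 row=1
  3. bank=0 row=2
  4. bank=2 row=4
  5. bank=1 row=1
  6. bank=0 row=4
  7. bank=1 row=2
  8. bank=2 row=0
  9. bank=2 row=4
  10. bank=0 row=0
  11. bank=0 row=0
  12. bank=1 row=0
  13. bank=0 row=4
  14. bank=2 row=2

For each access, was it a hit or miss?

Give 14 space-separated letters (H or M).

Acc 1: bank0 row2 -> MISS (open row2); precharges=0
Acc 2: bank2 row1 -> MISS (open row1); precharges=0
Acc 3: bank0 row2 -> HIT
Acc 4: bank2 row4 -> MISS (open row4); precharges=1
Acc 5: bank1 row1 -> MISS (open row1); precharges=1
Acc 6: bank0 row4 -> MISS (open row4); precharges=2
Acc 7: bank1 row2 -> MISS (open row2); precharges=3
Acc 8: bank2 row0 -> MISS (open row0); precharges=4
Acc 9: bank2 row4 -> MISS (open row4); precharges=5
Acc 10: bank0 row0 -> MISS (open row0); precharges=6
Acc 11: bank0 row0 -> HIT
Acc 12: bank1 row0 -> MISS (open row0); precharges=7
Acc 13: bank0 row4 -> MISS (open row4); precharges=8
Acc 14: bank2 row2 -> MISS (open row2); precharges=9

Answer: M M H M M M M M M M H M M M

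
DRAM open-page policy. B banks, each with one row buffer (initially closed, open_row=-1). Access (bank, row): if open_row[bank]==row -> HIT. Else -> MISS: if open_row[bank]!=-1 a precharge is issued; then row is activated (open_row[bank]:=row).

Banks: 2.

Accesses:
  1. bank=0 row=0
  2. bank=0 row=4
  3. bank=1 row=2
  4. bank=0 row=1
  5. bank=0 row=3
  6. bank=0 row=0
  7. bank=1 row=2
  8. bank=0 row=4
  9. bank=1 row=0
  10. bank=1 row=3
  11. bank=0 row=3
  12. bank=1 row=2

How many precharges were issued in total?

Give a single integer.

Answer: 9

Derivation:
Acc 1: bank0 row0 -> MISS (open row0); precharges=0
Acc 2: bank0 row4 -> MISS (open row4); precharges=1
Acc 3: bank1 row2 -> MISS (open row2); precharges=1
Acc 4: bank0 row1 -> MISS (open row1); precharges=2
Acc 5: bank0 row3 -> MISS (open row3); precharges=3
Acc 6: bank0 row0 -> MISS (open row0); precharges=4
Acc 7: bank1 row2 -> HIT
Acc 8: bank0 row4 -> MISS (open row4); precharges=5
Acc 9: bank1 row0 -> MISS (open row0); precharges=6
Acc 10: bank1 row3 -> MISS (open row3); precharges=7
Acc 11: bank0 row3 -> MISS (open row3); precharges=8
Acc 12: bank1 row2 -> MISS (open row2); precharges=9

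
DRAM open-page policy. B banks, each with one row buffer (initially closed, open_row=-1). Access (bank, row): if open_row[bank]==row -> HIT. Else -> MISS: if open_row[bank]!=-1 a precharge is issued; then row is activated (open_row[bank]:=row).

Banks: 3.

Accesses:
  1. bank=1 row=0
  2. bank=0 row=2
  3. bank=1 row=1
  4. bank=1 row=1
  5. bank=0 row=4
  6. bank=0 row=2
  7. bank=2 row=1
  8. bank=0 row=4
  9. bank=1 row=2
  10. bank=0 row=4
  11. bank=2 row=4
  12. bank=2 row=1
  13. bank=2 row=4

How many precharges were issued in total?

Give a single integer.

Acc 1: bank1 row0 -> MISS (open row0); precharges=0
Acc 2: bank0 row2 -> MISS (open row2); precharges=0
Acc 3: bank1 row1 -> MISS (open row1); precharges=1
Acc 4: bank1 row1 -> HIT
Acc 5: bank0 row4 -> MISS (open row4); precharges=2
Acc 6: bank0 row2 -> MISS (open row2); precharges=3
Acc 7: bank2 row1 -> MISS (open row1); precharges=3
Acc 8: bank0 row4 -> MISS (open row4); precharges=4
Acc 9: bank1 row2 -> MISS (open row2); precharges=5
Acc 10: bank0 row4 -> HIT
Acc 11: bank2 row4 -> MISS (open row4); precharges=6
Acc 12: bank2 row1 -> MISS (open row1); precharges=7
Acc 13: bank2 row4 -> MISS (open row4); precharges=8

Answer: 8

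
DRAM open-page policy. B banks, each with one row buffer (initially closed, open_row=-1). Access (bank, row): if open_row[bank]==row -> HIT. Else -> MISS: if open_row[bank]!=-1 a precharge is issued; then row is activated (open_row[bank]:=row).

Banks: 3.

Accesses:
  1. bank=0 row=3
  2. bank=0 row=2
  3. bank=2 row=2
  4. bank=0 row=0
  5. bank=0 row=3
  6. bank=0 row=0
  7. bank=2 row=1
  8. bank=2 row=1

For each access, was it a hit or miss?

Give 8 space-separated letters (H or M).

Acc 1: bank0 row3 -> MISS (open row3); precharges=0
Acc 2: bank0 row2 -> MISS (open row2); precharges=1
Acc 3: bank2 row2 -> MISS (open row2); precharges=1
Acc 4: bank0 row0 -> MISS (open row0); precharges=2
Acc 5: bank0 row3 -> MISS (open row3); precharges=3
Acc 6: bank0 row0 -> MISS (open row0); precharges=4
Acc 7: bank2 row1 -> MISS (open row1); precharges=5
Acc 8: bank2 row1 -> HIT

Answer: M M M M M M M H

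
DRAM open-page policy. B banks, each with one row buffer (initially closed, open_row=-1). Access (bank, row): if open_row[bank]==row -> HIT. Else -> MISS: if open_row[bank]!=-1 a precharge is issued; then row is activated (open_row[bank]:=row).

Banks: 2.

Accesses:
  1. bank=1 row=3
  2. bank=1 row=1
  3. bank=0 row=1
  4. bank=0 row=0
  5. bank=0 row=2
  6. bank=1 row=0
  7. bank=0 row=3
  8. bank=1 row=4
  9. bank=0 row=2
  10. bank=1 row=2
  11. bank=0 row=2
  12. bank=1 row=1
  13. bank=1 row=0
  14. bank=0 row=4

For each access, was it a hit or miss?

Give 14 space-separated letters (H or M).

Acc 1: bank1 row3 -> MISS (open row3); precharges=0
Acc 2: bank1 row1 -> MISS (open row1); precharges=1
Acc 3: bank0 row1 -> MISS (open row1); precharges=1
Acc 4: bank0 row0 -> MISS (open row0); precharges=2
Acc 5: bank0 row2 -> MISS (open row2); precharges=3
Acc 6: bank1 row0 -> MISS (open row0); precharges=4
Acc 7: bank0 row3 -> MISS (open row3); precharges=5
Acc 8: bank1 row4 -> MISS (open row4); precharges=6
Acc 9: bank0 row2 -> MISS (open row2); precharges=7
Acc 10: bank1 row2 -> MISS (open row2); precharges=8
Acc 11: bank0 row2 -> HIT
Acc 12: bank1 row1 -> MISS (open row1); precharges=9
Acc 13: bank1 row0 -> MISS (open row0); precharges=10
Acc 14: bank0 row4 -> MISS (open row4); precharges=11

Answer: M M M M M M M M M M H M M M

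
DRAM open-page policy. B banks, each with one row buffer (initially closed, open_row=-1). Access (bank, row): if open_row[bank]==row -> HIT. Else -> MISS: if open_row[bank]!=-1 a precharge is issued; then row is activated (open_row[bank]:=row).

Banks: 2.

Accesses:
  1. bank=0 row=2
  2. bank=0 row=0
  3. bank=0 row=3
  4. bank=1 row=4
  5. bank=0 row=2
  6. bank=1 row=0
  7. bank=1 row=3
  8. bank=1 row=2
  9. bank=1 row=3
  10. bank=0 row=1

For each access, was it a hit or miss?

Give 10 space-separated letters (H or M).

Answer: M M M M M M M M M M

Derivation:
Acc 1: bank0 row2 -> MISS (open row2); precharges=0
Acc 2: bank0 row0 -> MISS (open row0); precharges=1
Acc 3: bank0 row3 -> MISS (open row3); precharges=2
Acc 4: bank1 row4 -> MISS (open row4); precharges=2
Acc 5: bank0 row2 -> MISS (open row2); precharges=3
Acc 6: bank1 row0 -> MISS (open row0); precharges=4
Acc 7: bank1 row3 -> MISS (open row3); precharges=5
Acc 8: bank1 row2 -> MISS (open row2); precharges=6
Acc 9: bank1 row3 -> MISS (open row3); precharges=7
Acc 10: bank0 row1 -> MISS (open row1); precharges=8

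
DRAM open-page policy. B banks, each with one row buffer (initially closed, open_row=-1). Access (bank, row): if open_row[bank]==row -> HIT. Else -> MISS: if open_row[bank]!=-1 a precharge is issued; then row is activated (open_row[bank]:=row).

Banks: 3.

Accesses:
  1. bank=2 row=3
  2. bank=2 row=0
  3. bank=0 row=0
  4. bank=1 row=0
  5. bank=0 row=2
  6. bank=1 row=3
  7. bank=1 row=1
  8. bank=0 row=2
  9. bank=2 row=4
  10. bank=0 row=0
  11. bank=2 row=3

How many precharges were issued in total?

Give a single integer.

Acc 1: bank2 row3 -> MISS (open row3); precharges=0
Acc 2: bank2 row0 -> MISS (open row0); precharges=1
Acc 3: bank0 row0 -> MISS (open row0); precharges=1
Acc 4: bank1 row0 -> MISS (open row0); precharges=1
Acc 5: bank0 row2 -> MISS (open row2); precharges=2
Acc 6: bank1 row3 -> MISS (open row3); precharges=3
Acc 7: bank1 row1 -> MISS (open row1); precharges=4
Acc 8: bank0 row2 -> HIT
Acc 9: bank2 row4 -> MISS (open row4); precharges=5
Acc 10: bank0 row0 -> MISS (open row0); precharges=6
Acc 11: bank2 row3 -> MISS (open row3); precharges=7

Answer: 7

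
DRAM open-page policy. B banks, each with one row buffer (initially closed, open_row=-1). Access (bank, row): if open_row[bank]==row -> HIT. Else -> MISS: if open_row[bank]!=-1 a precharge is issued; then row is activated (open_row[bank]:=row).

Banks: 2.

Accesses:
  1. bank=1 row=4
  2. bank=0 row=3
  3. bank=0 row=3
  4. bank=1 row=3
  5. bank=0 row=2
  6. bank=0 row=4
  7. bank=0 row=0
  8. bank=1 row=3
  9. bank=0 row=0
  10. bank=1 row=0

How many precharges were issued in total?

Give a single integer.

Answer: 5

Derivation:
Acc 1: bank1 row4 -> MISS (open row4); precharges=0
Acc 2: bank0 row3 -> MISS (open row3); precharges=0
Acc 3: bank0 row3 -> HIT
Acc 4: bank1 row3 -> MISS (open row3); precharges=1
Acc 5: bank0 row2 -> MISS (open row2); precharges=2
Acc 6: bank0 row4 -> MISS (open row4); precharges=3
Acc 7: bank0 row0 -> MISS (open row0); precharges=4
Acc 8: bank1 row3 -> HIT
Acc 9: bank0 row0 -> HIT
Acc 10: bank1 row0 -> MISS (open row0); precharges=5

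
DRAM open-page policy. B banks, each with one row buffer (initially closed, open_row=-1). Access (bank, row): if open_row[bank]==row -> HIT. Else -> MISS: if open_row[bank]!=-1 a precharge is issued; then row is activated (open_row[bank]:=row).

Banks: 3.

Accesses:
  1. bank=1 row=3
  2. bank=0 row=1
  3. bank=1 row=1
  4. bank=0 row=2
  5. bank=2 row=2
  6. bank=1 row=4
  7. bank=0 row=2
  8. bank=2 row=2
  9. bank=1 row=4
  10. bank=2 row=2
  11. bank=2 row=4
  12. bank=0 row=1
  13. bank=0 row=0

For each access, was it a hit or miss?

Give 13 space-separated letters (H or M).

Answer: M M M M M M H H H H M M M

Derivation:
Acc 1: bank1 row3 -> MISS (open row3); precharges=0
Acc 2: bank0 row1 -> MISS (open row1); precharges=0
Acc 3: bank1 row1 -> MISS (open row1); precharges=1
Acc 4: bank0 row2 -> MISS (open row2); precharges=2
Acc 5: bank2 row2 -> MISS (open row2); precharges=2
Acc 6: bank1 row4 -> MISS (open row4); precharges=3
Acc 7: bank0 row2 -> HIT
Acc 8: bank2 row2 -> HIT
Acc 9: bank1 row4 -> HIT
Acc 10: bank2 row2 -> HIT
Acc 11: bank2 row4 -> MISS (open row4); precharges=4
Acc 12: bank0 row1 -> MISS (open row1); precharges=5
Acc 13: bank0 row0 -> MISS (open row0); precharges=6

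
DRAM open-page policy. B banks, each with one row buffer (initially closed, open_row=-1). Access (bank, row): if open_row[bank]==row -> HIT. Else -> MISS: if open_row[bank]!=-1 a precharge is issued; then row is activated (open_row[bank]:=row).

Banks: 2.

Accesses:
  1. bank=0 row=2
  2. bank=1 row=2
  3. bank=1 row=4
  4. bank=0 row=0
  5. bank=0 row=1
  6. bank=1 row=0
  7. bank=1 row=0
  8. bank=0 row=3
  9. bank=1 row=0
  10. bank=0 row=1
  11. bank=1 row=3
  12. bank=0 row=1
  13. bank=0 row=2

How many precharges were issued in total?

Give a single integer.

Answer: 8

Derivation:
Acc 1: bank0 row2 -> MISS (open row2); precharges=0
Acc 2: bank1 row2 -> MISS (open row2); precharges=0
Acc 3: bank1 row4 -> MISS (open row4); precharges=1
Acc 4: bank0 row0 -> MISS (open row0); precharges=2
Acc 5: bank0 row1 -> MISS (open row1); precharges=3
Acc 6: bank1 row0 -> MISS (open row0); precharges=4
Acc 7: bank1 row0 -> HIT
Acc 8: bank0 row3 -> MISS (open row3); precharges=5
Acc 9: bank1 row0 -> HIT
Acc 10: bank0 row1 -> MISS (open row1); precharges=6
Acc 11: bank1 row3 -> MISS (open row3); precharges=7
Acc 12: bank0 row1 -> HIT
Acc 13: bank0 row2 -> MISS (open row2); precharges=8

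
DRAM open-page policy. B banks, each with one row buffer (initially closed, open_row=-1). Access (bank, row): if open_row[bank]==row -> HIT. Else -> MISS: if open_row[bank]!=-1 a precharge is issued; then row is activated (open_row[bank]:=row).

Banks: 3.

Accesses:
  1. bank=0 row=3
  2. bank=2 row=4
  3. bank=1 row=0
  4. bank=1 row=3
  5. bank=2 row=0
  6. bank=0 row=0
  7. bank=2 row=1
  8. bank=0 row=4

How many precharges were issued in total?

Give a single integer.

Answer: 5

Derivation:
Acc 1: bank0 row3 -> MISS (open row3); precharges=0
Acc 2: bank2 row4 -> MISS (open row4); precharges=0
Acc 3: bank1 row0 -> MISS (open row0); precharges=0
Acc 4: bank1 row3 -> MISS (open row3); precharges=1
Acc 5: bank2 row0 -> MISS (open row0); precharges=2
Acc 6: bank0 row0 -> MISS (open row0); precharges=3
Acc 7: bank2 row1 -> MISS (open row1); precharges=4
Acc 8: bank0 row4 -> MISS (open row4); precharges=5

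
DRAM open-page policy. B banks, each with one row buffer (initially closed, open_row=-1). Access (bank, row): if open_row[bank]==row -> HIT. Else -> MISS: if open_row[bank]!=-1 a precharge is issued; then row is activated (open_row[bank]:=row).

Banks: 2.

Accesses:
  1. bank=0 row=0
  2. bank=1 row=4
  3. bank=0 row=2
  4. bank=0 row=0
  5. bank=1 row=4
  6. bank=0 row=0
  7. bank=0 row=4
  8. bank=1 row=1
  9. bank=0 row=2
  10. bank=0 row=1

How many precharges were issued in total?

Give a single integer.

Acc 1: bank0 row0 -> MISS (open row0); precharges=0
Acc 2: bank1 row4 -> MISS (open row4); precharges=0
Acc 3: bank0 row2 -> MISS (open row2); precharges=1
Acc 4: bank0 row0 -> MISS (open row0); precharges=2
Acc 5: bank1 row4 -> HIT
Acc 6: bank0 row0 -> HIT
Acc 7: bank0 row4 -> MISS (open row4); precharges=3
Acc 8: bank1 row1 -> MISS (open row1); precharges=4
Acc 9: bank0 row2 -> MISS (open row2); precharges=5
Acc 10: bank0 row1 -> MISS (open row1); precharges=6

Answer: 6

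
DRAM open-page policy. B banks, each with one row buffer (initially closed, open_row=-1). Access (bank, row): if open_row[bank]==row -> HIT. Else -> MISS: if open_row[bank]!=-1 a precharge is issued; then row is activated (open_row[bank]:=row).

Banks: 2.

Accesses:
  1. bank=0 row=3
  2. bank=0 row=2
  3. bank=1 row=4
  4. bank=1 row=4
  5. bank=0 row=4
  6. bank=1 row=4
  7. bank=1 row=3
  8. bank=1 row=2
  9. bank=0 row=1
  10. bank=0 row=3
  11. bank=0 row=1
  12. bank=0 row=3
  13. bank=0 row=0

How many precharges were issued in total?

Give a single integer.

Answer: 9

Derivation:
Acc 1: bank0 row3 -> MISS (open row3); precharges=0
Acc 2: bank0 row2 -> MISS (open row2); precharges=1
Acc 3: bank1 row4 -> MISS (open row4); precharges=1
Acc 4: bank1 row4 -> HIT
Acc 5: bank0 row4 -> MISS (open row4); precharges=2
Acc 6: bank1 row4 -> HIT
Acc 7: bank1 row3 -> MISS (open row3); precharges=3
Acc 8: bank1 row2 -> MISS (open row2); precharges=4
Acc 9: bank0 row1 -> MISS (open row1); precharges=5
Acc 10: bank0 row3 -> MISS (open row3); precharges=6
Acc 11: bank0 row1 -> MISS (open row1); precharges=7
Acc 12: bank0 row3 -> MISS (open row3); precharges=8
Acc 13: bank0 row0 -> MISS (open row0); precharges=9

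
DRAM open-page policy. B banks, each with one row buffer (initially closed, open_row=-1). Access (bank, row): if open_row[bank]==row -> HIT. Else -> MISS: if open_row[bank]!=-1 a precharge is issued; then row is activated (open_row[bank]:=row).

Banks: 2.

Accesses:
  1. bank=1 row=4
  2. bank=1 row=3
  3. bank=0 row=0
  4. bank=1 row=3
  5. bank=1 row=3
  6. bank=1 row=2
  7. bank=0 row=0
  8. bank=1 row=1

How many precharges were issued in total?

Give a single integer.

Acc 1: bank1 row4 -> MISS (open row4); precharges=0
Acc 2: bank1 row3 -> MISS (open row3); precharges=1
Acc 3: bank0 row0 -> MISS (open row0); precharges=1
Acc 4: bank1 row3 -> HIT
Acc 5: bank1 row3 -> HIT
Acc 6: bank1 row2 -> MISS (open row2); precharges=2
Acc 7: bank0 row0 -> HIT
Acc 8: bank1 row1 -> MISS (open row1); precharges=3

Answer: 3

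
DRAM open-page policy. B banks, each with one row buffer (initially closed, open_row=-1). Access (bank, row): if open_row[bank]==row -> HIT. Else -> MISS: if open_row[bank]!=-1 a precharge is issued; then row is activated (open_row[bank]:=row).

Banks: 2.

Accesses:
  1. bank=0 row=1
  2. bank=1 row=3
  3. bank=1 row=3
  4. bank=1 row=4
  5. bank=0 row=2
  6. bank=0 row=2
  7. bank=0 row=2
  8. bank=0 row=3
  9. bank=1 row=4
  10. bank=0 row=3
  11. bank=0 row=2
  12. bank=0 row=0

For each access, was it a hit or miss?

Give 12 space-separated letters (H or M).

Acc 1: bank0 row1 -> MISS (open row1); precharges=0
Acc 2: bank1 row3 -> MISS (open row3); precharges=0
Acc 3: bank1 row3 -> HIT
Acc 4: bank1 row4 -> MISS (open row4); precharges=1
Acc 5: bank0 row2 -> MISS (open row2); precharges=2
Acc 6: bank0 row2 -> HIT
Acc 7: bank0 row2 -> HIT
Acc 8: bank0 row3 -> MISS (open row3); precharges=3
Acc 9: bank1 row4 -> HIT
Acc 10: bank0 row3 -> HIT
Acc 11: bank0 row2 -> MISS (open row2); precharges=4
Acc 12: bank0 row0 -> MISS (open row0); precharges=5

Answer: M M H M M H H M H H M M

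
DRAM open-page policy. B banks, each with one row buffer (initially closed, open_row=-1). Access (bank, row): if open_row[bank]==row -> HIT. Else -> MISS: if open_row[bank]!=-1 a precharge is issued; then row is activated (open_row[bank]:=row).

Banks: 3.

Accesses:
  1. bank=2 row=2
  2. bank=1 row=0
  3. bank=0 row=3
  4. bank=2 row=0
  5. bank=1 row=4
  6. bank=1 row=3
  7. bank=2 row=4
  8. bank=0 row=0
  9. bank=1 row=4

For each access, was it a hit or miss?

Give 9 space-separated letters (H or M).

Acc 1: bank2 row2 -> MISS (open row2); precharges=0
Acc 2: bank1 row0 -> MISS (open row0); precharges=0
Acc 3: bank0 row3 -> MISS (open row3); precharges=0
Acc 4: bank2 row0 -> MISS (open row0); precharges=1
Acc 5: bank1 row4 -> MISS (open row4); precharges=2
Acc 6: bank1 row3 -> MISS (open row3); precharges=3
Acc 7: bank2 row4 -> MISS (open row4); precharges=4
Acc 8: bank0 row0 -> MISS (open row0); precharges=5
Acc 9: bank1 row4 -> MISS (open row4); precharges=6

Answer: M M M M M M M M M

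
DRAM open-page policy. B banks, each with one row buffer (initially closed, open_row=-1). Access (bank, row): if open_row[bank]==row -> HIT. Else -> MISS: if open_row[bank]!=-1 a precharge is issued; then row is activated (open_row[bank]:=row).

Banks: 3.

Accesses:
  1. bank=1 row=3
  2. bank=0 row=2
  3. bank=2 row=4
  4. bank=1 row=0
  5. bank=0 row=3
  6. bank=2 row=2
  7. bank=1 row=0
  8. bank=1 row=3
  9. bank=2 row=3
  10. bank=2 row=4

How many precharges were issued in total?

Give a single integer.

Acc 1: bank1 row3 -> MISS (open row3); precharges=0
Acc 2: bank0 row2 -> MISS (open row2); precharges=0
Acc 3: bank2 row4 -> MISS (open row4); precharges=0
Acc 4: bank1 row0 -> MISS (open row0); precharges=1
Acc 5: bank0 row3 -> MISS (open row3); precharges=2
Acc 6: bank2 row2 -> MISS (open row2); precharges=3
Acc 7: bank1 row0 -> HIT
Acc 8: bank1 row3 -> MISS (open row3); precharges=4
Acc 9: bank2 row3 -> MISS (open row3); precharges=5
Acc 10: bank2 row4 -> MISS (open row4); precharges=6

Answer: 6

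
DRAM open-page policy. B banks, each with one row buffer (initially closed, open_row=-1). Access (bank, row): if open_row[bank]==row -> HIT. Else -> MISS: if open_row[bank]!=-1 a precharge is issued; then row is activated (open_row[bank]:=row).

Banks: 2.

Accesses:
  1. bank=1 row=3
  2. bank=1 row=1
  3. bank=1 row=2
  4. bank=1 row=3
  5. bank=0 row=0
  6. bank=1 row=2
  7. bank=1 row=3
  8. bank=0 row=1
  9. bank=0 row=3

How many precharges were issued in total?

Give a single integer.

Answer: 7

Derivation:
Acc 1: bank1 row3 -> MISS (open row3); precharges=0
Acc 2: bank1 row1 -> MISS (open row1); precharges=1
Acc 3: bank1 row2 -> MISS (open row2); precharges=2
Acc 4: bank1 row3 -> MISS (open row3); precharges=3
Acc 5: bank0 row0 -> MISS (open row0); precharges=3
Acc 6: bank1 row2 -> MISS (open row2); precharges=4
Acc 7: bank1 row3 -> MISS (open row3); precharges=5
Acc 8: bank0 row1 -> MISS (open row1); precharges=6
Acc 9: bank0 row3 -> MISS (open row3); precharges=7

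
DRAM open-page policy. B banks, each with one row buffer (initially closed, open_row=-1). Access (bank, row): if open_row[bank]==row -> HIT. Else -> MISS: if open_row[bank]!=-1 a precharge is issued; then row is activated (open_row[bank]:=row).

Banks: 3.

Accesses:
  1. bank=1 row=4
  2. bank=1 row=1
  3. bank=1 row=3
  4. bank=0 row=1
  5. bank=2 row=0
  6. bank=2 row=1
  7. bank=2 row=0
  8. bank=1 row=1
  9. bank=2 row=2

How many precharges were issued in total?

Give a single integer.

Acc 1: bank1 row4 -> MISS (open row4); precharges=0
Acc 2: bank1 row1 -> MISS (open row1); precharges=1
Acc 3: bank1 row3 -> MISS (open row3); precharges=2
Acc 4: bank0 row1 -> MISS (open row1); precharges=2
Acc 5: bank2 row0 -> MISS (open row0); precharges=2
Acc 6: bank2 row1 -> MISS (open row1); precharges=3
Acc 7: bank2 row0 -> MISS (open row0); precharges=4
Acc 8: bank1 row1 -> MISS (open row1); precharges=5
Acc 9: bank2 row2 -> MISS (open row2); precharges=6

Answer: 6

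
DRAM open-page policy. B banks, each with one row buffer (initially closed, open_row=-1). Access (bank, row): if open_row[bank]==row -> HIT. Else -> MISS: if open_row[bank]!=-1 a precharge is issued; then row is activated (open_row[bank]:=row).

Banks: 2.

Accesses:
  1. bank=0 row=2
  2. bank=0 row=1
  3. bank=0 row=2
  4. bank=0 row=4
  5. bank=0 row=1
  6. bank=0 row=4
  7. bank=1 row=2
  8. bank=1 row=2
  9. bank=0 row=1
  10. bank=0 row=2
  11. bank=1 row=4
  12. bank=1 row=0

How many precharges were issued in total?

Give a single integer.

Answer: 9

Derivation:
Acc 1: bank0 row2 -> MISS (open row2); precharges=0
Acc 2: bank0 row1 -> MISS (open row1); precharges=1
Acc 3: bank0 row2 -> MISS (open row2); precharges=2
Acc 4: bank0 row4 -> MISS (open row4); precharges=3
Acc 5: bank0 row1 -> MISS (open row1); precharges=4
Acc 6: bank0 row4 -> MISS (open row4); precharges=5
Acc 7: bank1 row2 -> MISS (open row2); precharges=5
Acc 8: bank1 row2 -> HIT
Acc 9: bank0 row1 -> MISS (open row1); precharges=6
Acc 10: bank0 row2 -> MISS (open row2); precharges=7
Acc 11: bank1 row4 -> MISS (open row4); precharges=8
Acc 12: bank1 row0 -> MISS (open row0); precharges=9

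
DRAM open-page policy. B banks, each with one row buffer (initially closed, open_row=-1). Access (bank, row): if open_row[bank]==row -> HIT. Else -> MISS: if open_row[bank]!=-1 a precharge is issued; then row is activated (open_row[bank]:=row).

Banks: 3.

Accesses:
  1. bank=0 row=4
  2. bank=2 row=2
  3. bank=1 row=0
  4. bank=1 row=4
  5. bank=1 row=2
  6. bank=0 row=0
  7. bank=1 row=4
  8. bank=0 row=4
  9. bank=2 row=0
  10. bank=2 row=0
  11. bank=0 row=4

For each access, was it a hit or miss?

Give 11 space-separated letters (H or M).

Answer: M M M M M M M M M H H

Derivation:
Acc 1: bank0 row4 -> MISS (open row4); precharges=0
Acc 2: bank2 row2 -> MISS (open row2); precharges=0
Acc 3: bank1 row0 -> MISS (open row0); precharges=0
Acc 4: bank1 row4 -> MISS (open row4); precharges=1
Acc 5: bank1 row2 -> MISS (open row2); precharges=2
Acc 6: bank0 row0 -> MISS (open row0); precharges=3
Acc 7: bank1 row4 -> MISS (open row4); precharges=4
Acc 8: bank0 row4 -> MISS (open row4); precharges=5
Acc 9: bank2 row0 -> MISS (open row0); precharges=6
Acc 10: bank2 row0 -> HIT
Acc 11: bank0 row4 -> HIT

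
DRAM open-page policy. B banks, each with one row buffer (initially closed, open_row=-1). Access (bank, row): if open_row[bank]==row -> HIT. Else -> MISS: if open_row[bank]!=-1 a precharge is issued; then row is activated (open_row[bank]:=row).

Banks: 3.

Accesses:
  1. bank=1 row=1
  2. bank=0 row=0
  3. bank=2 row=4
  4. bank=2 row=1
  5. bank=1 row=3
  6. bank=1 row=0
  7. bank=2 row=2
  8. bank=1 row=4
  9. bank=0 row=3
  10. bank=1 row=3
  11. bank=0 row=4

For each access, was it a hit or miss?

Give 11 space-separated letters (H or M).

Acc 1: bank1 row1 -> MISS (open row1); precharges=0
Acc 2: bank0 row0 -> MISS (open row0); precharges=0
Acc 3: bank2 row4 -> MISS (open row4); precharges=0
Acc 4: bank2 row1 -> MISS (open row1); precharges=1
Acc 5: bank1 row3 -> MISS (open row3); precharges=2
Acc 6: bank1 row0 -> MISS (open row0); precharges=3
Acc 7: bank2 row2 -> MISS (open row2); precharges=4
Acc 8: bank1 row4 -> MISS (open row4); precharges=5
Acc 9: bank0 row3 -> MISS (open row3); precharges=6
Acc 10: bank1 row3 -> MISS (open row3); precharges=7
Acc 11: bank0 row4 -> MISS (open row4); precharges=8

Answer: M M M M M M M M M M M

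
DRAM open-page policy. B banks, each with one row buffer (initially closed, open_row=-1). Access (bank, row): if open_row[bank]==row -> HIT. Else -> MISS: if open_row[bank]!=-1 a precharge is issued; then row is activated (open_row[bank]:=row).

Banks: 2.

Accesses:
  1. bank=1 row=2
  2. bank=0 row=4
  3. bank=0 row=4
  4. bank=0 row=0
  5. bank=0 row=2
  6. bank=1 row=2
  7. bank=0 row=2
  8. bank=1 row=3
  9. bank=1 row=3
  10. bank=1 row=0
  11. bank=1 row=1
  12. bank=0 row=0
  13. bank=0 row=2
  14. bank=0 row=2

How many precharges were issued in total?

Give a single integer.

Answer: 7

Derivation:
Acc 1: bank1 row2 -> MISS (open row2); precharges=0
Acc 2: bank0 row4 -> MISS (open row4); precharges=0
Acc 3: bank0 row4 -> HIT
Acc 4: bank0 row0 -> MISS (open row0); precharges=1
Acc 5: bank0 row2 -> MISS (open row2); precharges=2
Acc 6: bank1 row2 -> HIT
Acc 7: bank0 row2 -> HIT
Acc 8: bank1 row3 -> MISS (open row3); precharges=3
Acc 9: bank1 row3 -> HIT
Acc 10: bank1 row0 -> MISS (open row0); precharges=4
Acc 11: bank1 row1 -> MISS (open row1); precharges=5
Acc 12: bank0 row0 -> MISS (open row0); precharges=6
Acc 13: bank0 row2 -> MISS (open row2); precharges=7
Acc 14: bank0 row2 -> HIT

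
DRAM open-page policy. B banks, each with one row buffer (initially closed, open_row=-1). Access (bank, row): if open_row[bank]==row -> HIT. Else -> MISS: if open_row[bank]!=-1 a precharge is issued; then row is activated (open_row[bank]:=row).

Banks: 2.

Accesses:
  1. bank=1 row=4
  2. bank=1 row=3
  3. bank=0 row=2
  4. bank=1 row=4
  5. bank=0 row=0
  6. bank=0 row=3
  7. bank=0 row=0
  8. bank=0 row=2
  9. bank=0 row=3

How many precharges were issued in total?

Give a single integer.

Acc 1: bank1 row4 -> MISS (open row4); precharges=0
Acc 2: bank1 row3 -> MISS (open row3); precharges=1
Acc 3: bank0 row2 -> MISS (open row2); precharges=1
Acc 4: bank1 row4 -> MISS (open row4); precharges=2
Acc 5: bank0 row0 -> MISS (open row0); precharges=3
Acc 6: bank0 row3 -> MISS (open row3); precharges=4
Acc 7: bank0 row0 -> MISS (open row0); precharges=5
Acc 8: bank0 row2 -> MISS (open row2); precharges=6
Acc 9: bank0 row3 -> MISS (open row3); precharges=7

Answer: 7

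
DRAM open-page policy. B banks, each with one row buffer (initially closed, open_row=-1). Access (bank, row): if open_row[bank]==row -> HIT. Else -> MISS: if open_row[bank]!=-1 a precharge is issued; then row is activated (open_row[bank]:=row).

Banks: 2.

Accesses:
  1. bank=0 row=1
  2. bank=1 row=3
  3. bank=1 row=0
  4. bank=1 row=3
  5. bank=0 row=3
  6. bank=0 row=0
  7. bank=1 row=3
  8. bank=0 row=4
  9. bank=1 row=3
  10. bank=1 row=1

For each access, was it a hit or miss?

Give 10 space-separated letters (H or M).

Acc 1: bank0 row1 -> MISS (open row1); precharges=0
Acc 2: bank1 row3 -> MISS (open row3); precharges=0
Acc 3: bank1 row0 -> MISS (open row0); precharges=1
Acc 4: bank1 row3 -> MISS (open row3); precharges=2
Acc 5: bank0 row3 -> MISS (open row3); precharges=3
Acc 6: bank0 row0 -> MISS (open row0); precharges=4
Acc 7: bank1 row3 -> HIT
Acc 8: bank0 row4 -> MISS (open row4); precharges=5
Acc 9: bank1 row3 -> HIT
Acc 10: bank1 row1 -> MISS (open row1); precharges=6

Answer: M M M M M M H M H M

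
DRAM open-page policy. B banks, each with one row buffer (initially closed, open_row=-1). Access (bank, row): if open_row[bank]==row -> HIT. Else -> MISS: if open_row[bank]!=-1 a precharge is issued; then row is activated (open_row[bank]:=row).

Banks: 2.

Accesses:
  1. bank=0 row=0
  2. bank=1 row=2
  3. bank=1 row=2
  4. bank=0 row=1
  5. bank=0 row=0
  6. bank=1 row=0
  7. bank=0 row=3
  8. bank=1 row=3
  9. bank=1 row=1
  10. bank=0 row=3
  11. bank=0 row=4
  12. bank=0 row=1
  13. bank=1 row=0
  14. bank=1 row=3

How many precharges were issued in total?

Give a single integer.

Answer: 10

Derivation:
Acc 1: bank0 row0 -> MISS (open row0); precharges=0
Acc 2: bank1 row2 -> MISS (open row2); precharges=0
Acc 3: bank1 row2 -> HIT
Acc 4: bank0 row1 -> MISS (open row1); precharges=1
Acc 5: bank0 row0 -> MISS (open row0); precharges=2
Acc 6: bank1 row0 -> MISS (open row0); precharges=3
Acc 7: bank0 row3 -> MISS (open row3); precharges=4
Acc 8: bank1 row3 -> MISS (open row3); precharges=5
Acc 9: bank1 row1 -> MISS (open row1); precharges=6
Acc 10: bank0 row3 -> HIT
Acc 11: bank0 row4 -> MISS (open row4); precharges=7
Acc 12: bank0 row1 -> MISS (open row1); precharges=8
Acc 13: bank1 row0 -> MISS (open row0); precharges=9
Acc 14: bank1 row3 -> MISS (open row3); precharges=10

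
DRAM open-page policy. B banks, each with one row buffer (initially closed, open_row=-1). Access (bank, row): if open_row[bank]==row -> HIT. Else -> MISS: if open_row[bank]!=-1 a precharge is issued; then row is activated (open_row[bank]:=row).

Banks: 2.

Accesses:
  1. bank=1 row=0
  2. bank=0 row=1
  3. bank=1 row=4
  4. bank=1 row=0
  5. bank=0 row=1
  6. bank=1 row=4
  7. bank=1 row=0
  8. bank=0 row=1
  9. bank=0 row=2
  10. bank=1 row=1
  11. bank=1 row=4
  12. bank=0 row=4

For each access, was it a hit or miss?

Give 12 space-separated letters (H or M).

Answer: M M M M H M M H M M M M

Derivation:
Acc 1: bank1 row0 -> MISS (open row0); precharges=0
Acc 2: bank0 row1 -> MISS (open row1); precharges=0
Acc 3: bank1 row4 -> MISS (open row4); precharges=1
Acc 4: bank1 row0 -> MISS (open row0); precharges=2
Acc 5: bank0 row1 -> HIT
Acc 6: bank1 row4 -> MISS (open row4); precharges=3
Acc 7: bank1 row0 -> MISS (open row0); precharges=4
Acc 8: bank0 row1 -> HIT
Acc 9: bank0 row2 -> MISS (open row2); precharges=5
Acc 10: bank1 row1 -> MISS (open row1); precharges=6
Acc 11: bank1 row4 -> MISS (open row4); precharges=7
Acc 12: bank0 row4 -> MISS (open row4); precharges=8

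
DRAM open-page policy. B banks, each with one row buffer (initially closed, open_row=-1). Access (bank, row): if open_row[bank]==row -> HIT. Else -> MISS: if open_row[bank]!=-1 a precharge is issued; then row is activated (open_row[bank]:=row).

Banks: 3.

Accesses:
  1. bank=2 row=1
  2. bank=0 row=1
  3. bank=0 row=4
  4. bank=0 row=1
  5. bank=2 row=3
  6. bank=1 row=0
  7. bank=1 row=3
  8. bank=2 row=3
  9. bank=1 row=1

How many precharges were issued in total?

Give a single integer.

Answer: 5

Derivation:
Acc 1: bank2 row1 -> MISS (open row1); precharges=0
Acc 2: bank0 row1 -> MISS (open row1); precharges=0
Acc 3: bank0 row4 -> MISS (open row4); precharges=1
Acc 4: bank0 row1 -> MISS (open row1); precharges=2
Acc 5: bank2 row3 -> MISS (open row3); precharges=3
Acc 6: bank1 row0 -> MISS (open row0); precharges=3
Acc 7: bank1 row3 -> MISS (open row3); precharges=4
Acc 8: bank2 row3 -> HIT
Acc 9: bank1 row1 -> MISS (open row1); precharges=5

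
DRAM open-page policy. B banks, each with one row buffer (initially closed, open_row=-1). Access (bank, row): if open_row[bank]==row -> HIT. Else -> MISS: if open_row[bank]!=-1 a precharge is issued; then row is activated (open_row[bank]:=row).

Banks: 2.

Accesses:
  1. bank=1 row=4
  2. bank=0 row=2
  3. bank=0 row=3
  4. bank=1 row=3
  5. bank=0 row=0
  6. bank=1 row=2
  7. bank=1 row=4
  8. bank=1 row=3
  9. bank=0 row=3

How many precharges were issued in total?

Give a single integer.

Acc 1: bank1 row4 -> MISS (open row4); precharges=0
Acc 2: bank0 row2 -> MISS (open row2); precharges=0
Acc 3: bank0 row3 -> MISS (open row3); precharges=1
Acc 4: bank1 row3 -> MISS (open row3); precharges=2
Acc 5: bank0 row0 -> MISS (open row0); precharges=3
Acc 6: bank1 row2 -> MISS (open row2); precharges=4
Acc 7: bank1 row4 -> MISS (open row4); precharges=5
Acc 8: bank1 row3 -> MISS (open row3); precharges=6
Acc 9: bank0 row3 -> MISS (open row3); precharges=7

Answer: 7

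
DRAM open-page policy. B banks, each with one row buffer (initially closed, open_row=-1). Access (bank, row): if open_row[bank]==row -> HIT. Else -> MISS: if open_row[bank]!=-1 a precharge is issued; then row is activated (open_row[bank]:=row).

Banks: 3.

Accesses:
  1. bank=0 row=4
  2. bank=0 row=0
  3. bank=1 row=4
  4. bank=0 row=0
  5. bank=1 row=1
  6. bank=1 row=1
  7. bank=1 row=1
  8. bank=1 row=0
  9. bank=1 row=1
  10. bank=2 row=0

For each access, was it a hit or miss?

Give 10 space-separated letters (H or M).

Answer: M M M H M H H M M M

Derivation:
Acc 1: bank0 row4 -> MISS (open row4); precharges=0
Acc 2: bank0 row0 -> MISS (open row0); precharges=1
Acc 3: bank1 row4 -> MISS (open row4); precharges=1
Acc 4: bank0 row0 -> HIT
Acc 5: bank1 row1 -> MISS (open row1); precharges=2
Acc 6: bank1 row1 -> HIT
Acc 7: bank1 row1 -> HIT
Acc 8: bank1 row0 -> MISS (open row0); precharges=3
Acc 9: bank1 row1 -> MISS (open row1); precharges=4
Acc 10: bank2 row0 -> MISS (open row0); precharges=4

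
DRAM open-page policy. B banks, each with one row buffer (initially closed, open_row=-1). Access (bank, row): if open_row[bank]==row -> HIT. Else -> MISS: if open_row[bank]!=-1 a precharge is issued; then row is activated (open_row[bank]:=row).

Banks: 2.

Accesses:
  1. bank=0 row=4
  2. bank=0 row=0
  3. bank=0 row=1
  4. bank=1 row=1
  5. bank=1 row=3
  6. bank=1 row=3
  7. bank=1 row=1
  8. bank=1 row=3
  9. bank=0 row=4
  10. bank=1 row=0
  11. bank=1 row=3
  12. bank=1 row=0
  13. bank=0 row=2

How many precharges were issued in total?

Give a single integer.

Acc 1: bank0 row4 -> MISS (open row4); precharges=0
Acc 2: bank0 row0 -> MISS (open row0); precharges=1
Acc 3: bank0 row1 -> MISS (open row1); precharges=2
Acc 4: bank1 row1 -> MISS (open row1); precharges=2
Acc 5: bank1 row3 -> MISS (open row3); precharges=3
Acc 6: bank1 row3 -> HIT
Acc 7: bank1 row1 -> MISS (open row1); precharges=4
Acc 8: bank1 row3 -> MISS (open row3); precharges=5
Acc 9: bank0 row4 -> MISS (open row4); precharges=6
Acc 10: bank1 row0 -> MISS (open row0); precharges=7
Acc 11: bank1 row3 -> MISS (open row3); precharges=8
Acc 12: bank1 row0 -> MISS (open row0); precharges=9
Acc 13: bank0 row2 -> MISS (open row2); precharges=10

Answer: 10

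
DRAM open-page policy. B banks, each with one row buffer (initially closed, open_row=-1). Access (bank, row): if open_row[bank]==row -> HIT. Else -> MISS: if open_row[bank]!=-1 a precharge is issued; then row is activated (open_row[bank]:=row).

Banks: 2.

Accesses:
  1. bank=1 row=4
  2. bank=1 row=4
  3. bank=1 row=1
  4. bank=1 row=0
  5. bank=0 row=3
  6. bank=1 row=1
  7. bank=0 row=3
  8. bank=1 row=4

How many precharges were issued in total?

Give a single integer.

Acc 1: bank1 row4 -> MISS (open row4); precharges=0
Acc 2: bank1 row4 -> HIT
Acc 3: bank1 row1 -> MISS (open row1); precharges=1
Acc 4: bank1 row0 -> MISS (open row0); precharges=2
Acc 5: bank0 row3 -> MISS (open row3); precharges=2
Acc 6: bank1 row1 -> MISS (open row1); precharges=3
Acc 7: bank0 row3 -> HIT
Acc 8: bank1 row4 -> MISS (open row4); precharges=4

Answer: 4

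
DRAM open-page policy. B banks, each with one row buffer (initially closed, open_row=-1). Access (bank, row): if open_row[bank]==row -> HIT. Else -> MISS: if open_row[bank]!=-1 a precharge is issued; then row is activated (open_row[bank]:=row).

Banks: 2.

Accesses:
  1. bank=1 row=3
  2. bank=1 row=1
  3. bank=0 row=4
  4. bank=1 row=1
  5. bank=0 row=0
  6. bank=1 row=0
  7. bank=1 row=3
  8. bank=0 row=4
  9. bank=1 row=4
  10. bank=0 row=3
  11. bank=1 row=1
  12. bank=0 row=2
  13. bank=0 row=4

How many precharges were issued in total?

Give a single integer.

Answer: 10

Derivation:
Acc 1: bank1 row3 -> MISS (open row3); precharges=0
Acc 2: bank1 row1 -> MISS (open row1); precharges=1
Acc 3: bank0 row4 -> MISS (open row4); precharges=1
Acc 4: bank1 row1 -> HIT
Acc 5: bank0 row0 -> MISS (open row0); precharges=2
Acc 6: bank1 row0 -> MISS (open row0); precharges=3
Acc 7: bank1 row3 -> MISS (open row3); precharges=4
Acc 8: bank0 row4 -> MISS (open row4); precharges=5
Acc 9: bank1 row4 -> MISS (open row4); precharges=6
Acc 10: bank0 row3 -> MISS (open row3); precharges=7
Acc 11: bank1 row1 -> MISS (open row1); precharges=8
Acc 12: bank0 row2 -> MISS (open row2); precharges=9
Acc 13: bank0 row4 -> MISS (open row4); precharges=10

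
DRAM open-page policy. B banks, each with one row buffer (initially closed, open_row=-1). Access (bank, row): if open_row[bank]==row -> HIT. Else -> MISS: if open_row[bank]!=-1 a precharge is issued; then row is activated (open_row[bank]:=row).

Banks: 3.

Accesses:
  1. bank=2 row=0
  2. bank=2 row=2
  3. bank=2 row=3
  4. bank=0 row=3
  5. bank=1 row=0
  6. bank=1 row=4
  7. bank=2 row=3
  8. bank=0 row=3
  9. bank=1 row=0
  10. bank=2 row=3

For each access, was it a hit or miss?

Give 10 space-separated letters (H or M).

Answer: M M M M M M H H M H

Derivation:
Acc 1: bank2 row0 -> MISS (open row0); precharges=0
Acc 2: bank2 row2 -> MISS (open row2); precharges=1
Acc 3: bank2 row3 -> MISS (open row3); precharges=2
Acc 4: bank0 row3 -> MISS (open row3); precharges=2
Acc 5: bank1 row0 -> MISS (open row0); precharges=2
Acc 6: bank1 row4 -> MISS (open row4); precharges=3
Acc 7: bank2 row3 -> HIT
Acc 8: bank0 row3 -> HIT
Acc 9: bank1 row0 -> MISS (open row0); precharges=4
Acc 10: bank2 row3 -> HIT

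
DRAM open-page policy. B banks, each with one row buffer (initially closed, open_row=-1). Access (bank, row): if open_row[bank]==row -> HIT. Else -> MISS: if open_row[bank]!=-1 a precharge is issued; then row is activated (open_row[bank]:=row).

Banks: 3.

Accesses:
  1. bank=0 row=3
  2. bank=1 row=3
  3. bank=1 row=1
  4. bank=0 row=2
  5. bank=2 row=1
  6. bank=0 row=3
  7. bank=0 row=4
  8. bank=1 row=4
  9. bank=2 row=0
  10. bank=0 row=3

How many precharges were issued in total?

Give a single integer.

Answer: 7

Derivation:
Acc 1: bank0 row3 -> MISS (open row3); precharges=0
Acc 2: bank1 row3 -> MISS (open row3); precharges=0
Acc 3: bank1 row1 -> MISS (open row1); precharges=1
Acc 4: bank0 row2 -> MISS (open row2); precharges=2
Acc 5: bank2 row1 -> MISS (open row1); precharges=2
Acc 6: bank0 row3 -> MISS (open row3); precharges=3
Acc 7: bank0 row4 -> MISS (open row4); precharges=4
Acc 8: bank1 row4 -> MISS (open row4); precharges=5
Acc 9: bank2 row0 -> MISS (open row0); precharges=6
Acc 10: bank0 row3 -> MISS (open row3); precharges=7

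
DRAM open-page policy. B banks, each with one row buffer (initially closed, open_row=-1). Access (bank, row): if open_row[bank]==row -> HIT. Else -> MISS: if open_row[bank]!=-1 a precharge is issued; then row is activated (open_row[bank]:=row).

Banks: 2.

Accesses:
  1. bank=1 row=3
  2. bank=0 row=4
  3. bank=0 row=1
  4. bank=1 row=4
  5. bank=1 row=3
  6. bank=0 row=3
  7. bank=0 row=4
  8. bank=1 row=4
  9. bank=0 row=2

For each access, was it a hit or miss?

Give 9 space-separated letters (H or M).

Acc 1: bank1 row3 -> MISS (open row3); precharges=0
Acc 2: bank0 row4 -> MISS (open row4); precharges=0
Acc 3: bank0 row1 -> MISS (open row1); precharges=1
Acc 4: bank1 row4 -> MISS (open row4); precharges=2
Acc 5: bank1 row3 -> MISS (open row3); precharges=3
Acc 6: bank0 row3 -> MISS (open row3); precharges=4
Acc 7: bank0 row4 -> MISS (open row4); precharges=5
Acc 8: bank1 row4 -> MISS (open row4); precharges=6
Acc 9: bank0 row2 -> MISS (open row2); precharges=7

Answer: M M M M M M M M M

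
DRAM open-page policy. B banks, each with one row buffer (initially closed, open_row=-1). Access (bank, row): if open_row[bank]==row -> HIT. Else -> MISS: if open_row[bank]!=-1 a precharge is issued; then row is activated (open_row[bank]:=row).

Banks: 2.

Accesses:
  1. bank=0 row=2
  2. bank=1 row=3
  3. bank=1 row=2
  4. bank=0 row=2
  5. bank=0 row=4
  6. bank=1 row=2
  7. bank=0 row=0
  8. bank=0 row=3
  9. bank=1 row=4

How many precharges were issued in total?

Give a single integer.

Answer: 5

Derivation:
Acc 1: bank0 row2 -> MISS (open row2); precharges=0
Acc 2: bank1 row3 -> MISS (open row3); precharges=0
Acc 3: bank1 row2 -> MISS (open row2); precharges=1
Acc 4: bank0 row2 -> HIT
Acc 5: bank0 row4 -> MISS (open row4); precharges=2
Acc 6: bank1 row2 -> HIT
Acc 7: bank0 row0 -> MISS (open row0); precharges=3
Acc 8: bank0 row3 -> MISS (open row3); precharges=4
Acc 9: bank1 row4 -> MISS (open row4); precharges=5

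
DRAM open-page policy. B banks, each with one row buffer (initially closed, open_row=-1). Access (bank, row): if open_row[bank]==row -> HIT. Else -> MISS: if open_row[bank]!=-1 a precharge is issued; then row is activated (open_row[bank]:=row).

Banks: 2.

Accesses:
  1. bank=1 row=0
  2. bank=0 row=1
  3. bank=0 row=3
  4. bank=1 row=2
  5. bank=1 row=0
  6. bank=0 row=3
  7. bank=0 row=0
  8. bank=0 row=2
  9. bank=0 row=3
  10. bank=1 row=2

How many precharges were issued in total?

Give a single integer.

Acc 1: bank1 row0 -> MISS (open row0); precharges=0
Acc 2: bank0 row1 -> MISS (open row1); precharges=0
Acc 3: bank0 row3 -> MISS (open row3); precharges=1
Acc 4: bank1 row2 -> MISS (open row2); precharges=2
Acc 5: bank1 row0 -> MISS (open row0); precharges=3
Acc 6: bank0 row3 -> HIT
Acc 7: bank0 row0 -> MISS (open row0); precharges=4
Acc 8: bank0 row2 -> MISS (open row2); precharges=5
Acc 9: bank0 row3 -> MISS (open row3); precharges=6
Acc 10: bank1 row2 -> MISS (open row2); precharges=7

Answer: 7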